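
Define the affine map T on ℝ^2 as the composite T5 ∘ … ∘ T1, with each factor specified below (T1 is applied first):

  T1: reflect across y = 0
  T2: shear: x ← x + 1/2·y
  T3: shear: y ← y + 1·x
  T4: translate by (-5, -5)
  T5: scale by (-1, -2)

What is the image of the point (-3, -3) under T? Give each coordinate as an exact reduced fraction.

T(p) = (13/2, 7)

T1 reflect across y = 0: (-3, -3) → (-3, 3)
T2 shear: x ← x + 1/2·y: (-3, 3) → (-3/2, 3)
T3 shear: y ← y + 1·x: (-3/2, 3) → (-3/2, 3/2)
T4 translate by (-5, -5): (-3/2, 3/2) → (-13/2, -7/2)
T5 scale by (-1, -2): (-13/2, -7/2) → (13/2, 7)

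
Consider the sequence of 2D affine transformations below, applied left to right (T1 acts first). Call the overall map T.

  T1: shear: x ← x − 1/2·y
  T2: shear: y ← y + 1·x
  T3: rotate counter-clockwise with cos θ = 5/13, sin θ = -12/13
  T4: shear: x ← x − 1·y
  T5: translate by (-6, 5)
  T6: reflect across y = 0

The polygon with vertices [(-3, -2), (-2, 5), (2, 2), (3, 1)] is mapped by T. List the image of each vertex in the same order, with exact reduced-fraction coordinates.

image vertices: (-140/13, -69/13), (-151/13, -243/26), (-40/13, -68/13), (-11/13, -105/26)

T1 shear: x ← x − 1/2·y: (-3, -2) → (-2, -2); (-2, 5) → (-9/2, 5); (2, 2) → (1, 2); (3, 1) → (5/2, 1)
T2 shear: y ← y + 1·x: (-2, -2) → (-2, -4); (-9/2, 5) → (-9/2, 1/2); (1, 2) → (1, 3); (5/2, 1) → (5/2, 7/2)
T3 rotate counter-clockwise with cos θ = 5/13, sin θ = -12/13: (-2, -4) → (-58/13, 4/13); (-9/2, 1/2) → (-33/26, 113/26); (1, 3) → (41/13, 3/13); (5/2, 7/2) → (109/26, -25/26)
T4 shear: x ← x − 1·y: (-58/13, 4/13) → (-62/13, 4/13); (-33/26, 113/26) → (-73/13, 113/26); (41/13, 3/13) → (38/13, 3/13); (109/26, -25/26) → (67/13, -25/26)
T5 translate by (-6, 5): (-62/13, 4/13) → (-140/13, 69/13); (-73/13, 113/26) → (-151/13, 243/26); (38/13, 3/13) → (-40/13, 68/13); (67/13, -25/26) → (-11/13, 105/26)
T6 reflect across y = 0: (-140/13, 69/13) → (-140/13, -69/13); (-151/13, 243/26) → (-151/13, -243/26); (-40/13, 68/13) → (-40/13, -68/13); (-11/13, 105/26) → (-11/13, -105/26)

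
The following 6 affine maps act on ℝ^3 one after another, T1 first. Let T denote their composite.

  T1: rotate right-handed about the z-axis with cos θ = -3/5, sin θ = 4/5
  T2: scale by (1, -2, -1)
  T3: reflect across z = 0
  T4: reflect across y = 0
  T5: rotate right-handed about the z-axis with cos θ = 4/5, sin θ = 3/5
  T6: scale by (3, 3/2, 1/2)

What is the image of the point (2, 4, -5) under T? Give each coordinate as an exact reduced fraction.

T(p) = (-192/25, -147/25, -5/2)

T1 rotate right-handed about the z-axis with cos θ = -3/5, sin θ = 4/5: (2, 4, -5) → (-22/5, -4/5, -5)
T2 scale by (1, -2, -1): (-22/5, -4/5, -5) → (-22/5, 8/5, 5)
T3 reflect across z = 0: (-22/5, 8/5, 5) → (-22/5, 8/5, -5)
T4 reflect across y = 0: (-22/5, 8/5, -5) → (-22/5, -8/5, -5)
T5 rotate right-handed about the z-axis with cos θ = 4/5, sin θ = 3/5: (-22/5, -8/5, -5) → (-64/25, -98/25, -5)
T6 scale by (3, 3/2, 1/2): (-64/25, -98/25, -5) → (-192/25, -147/25, -5/2)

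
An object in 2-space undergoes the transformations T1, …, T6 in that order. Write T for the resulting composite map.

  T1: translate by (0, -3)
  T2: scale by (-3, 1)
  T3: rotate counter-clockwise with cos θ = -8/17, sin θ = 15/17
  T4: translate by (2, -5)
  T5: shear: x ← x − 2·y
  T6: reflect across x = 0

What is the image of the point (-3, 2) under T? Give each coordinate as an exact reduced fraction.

T(p) = (139/17, 58/17)

T1 translate by (0, -3): (-3, 2) → (-3, -1)
T2 scale by (-3, 1): (-3, -1) → (9, -1)
T3 rotate counter-clockwise with cos θ = -8/17, sin θ = 15/17: (9, -1) → (-57/17, 143/17)
T4 translate by (2, -5): (-57/17, 143/17) → (-23/17, 58/17)
T5 shear: x ← x − 2·y: (-23/17, 58/17) → (-139/17, 58/17)
T6 reflect across x = 0: (-139/17, 58/17) → (139/17, 58/17)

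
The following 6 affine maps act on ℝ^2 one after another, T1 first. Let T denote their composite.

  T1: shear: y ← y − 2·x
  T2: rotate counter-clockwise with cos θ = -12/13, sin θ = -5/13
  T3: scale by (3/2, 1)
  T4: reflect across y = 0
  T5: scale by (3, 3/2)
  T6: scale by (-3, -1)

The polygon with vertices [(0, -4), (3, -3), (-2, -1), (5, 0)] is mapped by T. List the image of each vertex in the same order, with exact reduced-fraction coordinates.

image vertices: (270/13, 72/13), (2187/26, 279/26), (-81/2, -3), (1485/13, 285/26)

T1 shear: y ← y − 2·x: (0, -4) → (0, -4); (3, -3) → (3, -9); (-2, -1) → (-2, 3); (5, 0) → (5, -10)
T2 rotate counter-clockwise with cos θ = -12/13, sin θ = -5/13: (0, -4) → (-20/13, 48/13); (3, -9) → (-81/13, 93/13); (-2, 3) → (3, -2); (5, -10) → (-110/13, 95/13)
T3 scale by (3/2, 1): (-20/13, 48/13) → (-30/13, 48/13); (-81/13, 93/13) → (-243/26, 93/13); (3, -2) → (9/2, -2); (-110/13, 95/13) → (-165/13, 95/13)
T4 reflect across y = 0: (-30/13, 48/13) → (-30/13, -48/13); (-243/26, 93/13) → (-243/26, -93/13); (9/2, -2) → (9/2, 2); (-165/13, 95/13) → (-165/13, -95/13)
T5 scale by (3, 3/2): (-30/13, -48/13) → (-90/13, -72/13); (-243/26, -93/13) → (-729/26, -279/26); (9/2, 2) → (27/2, 3); (-165/13, -95/13) → (-495/13, -285/26)
T6 scale by (-3, -1): (-90/13, -72/13) → (270/13, 72/13); (-729/26, -279/26) → (2187/26, 279/26); (27/2, 3) → (-81/2, -3); (-495/13, -285/26) → (1485/13, 285/26)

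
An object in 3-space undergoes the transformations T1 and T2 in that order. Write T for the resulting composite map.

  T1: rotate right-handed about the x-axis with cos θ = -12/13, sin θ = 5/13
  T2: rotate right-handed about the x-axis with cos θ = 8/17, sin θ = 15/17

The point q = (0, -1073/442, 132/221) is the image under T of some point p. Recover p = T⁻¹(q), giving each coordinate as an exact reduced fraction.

p = (0, 3/2, -2)

T1 = [1 0 0 0; 0 -12/13 -5/13 0; 0 5/13 -12/13 0; 0 0 0 1]
T2·T1 = [1 0 0 0; 0 -171/221 140/221 0; 0 -140/221 -171/221 0; 0 0 0 1]
det M = 1; M⁻¹ = [1 0 0 0; 0 -171/221 -140/221 0; 0 140/221 -171/221 0; 0 0 0 1]
M⁻¹ · (0, -1073/442, 132/221)ᵀ = (0, 3/2, -2)ᵀ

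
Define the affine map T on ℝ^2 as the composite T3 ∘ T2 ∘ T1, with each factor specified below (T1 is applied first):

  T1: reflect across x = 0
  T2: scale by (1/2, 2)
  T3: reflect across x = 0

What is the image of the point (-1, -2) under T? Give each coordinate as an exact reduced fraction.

T1 reflect across x = 0: (-1, -2) → (1, -2)
T2 scale by (1/2, 2): (1, -2) → (1/2, -4)
T3 reflect across x = 0: (1/2, -4) → (-1/2, -4)

T(p) = (-1/2, -4)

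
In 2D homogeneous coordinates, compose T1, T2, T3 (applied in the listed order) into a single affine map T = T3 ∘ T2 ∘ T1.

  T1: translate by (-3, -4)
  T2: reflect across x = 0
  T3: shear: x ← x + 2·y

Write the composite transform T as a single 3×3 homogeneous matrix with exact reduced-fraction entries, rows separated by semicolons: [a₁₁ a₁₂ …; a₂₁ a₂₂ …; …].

T = [-1 2 -5; 0 1 -4; 0 0 1]

T1 = [1 0 -3; 0 1 -4; 0 0 1]
T2·T1 = [-1 0 3; 0 1 -4; 0 0 1]
T3·…·T1 = [-1 2 -5; 0 1 -4; 0 0 1]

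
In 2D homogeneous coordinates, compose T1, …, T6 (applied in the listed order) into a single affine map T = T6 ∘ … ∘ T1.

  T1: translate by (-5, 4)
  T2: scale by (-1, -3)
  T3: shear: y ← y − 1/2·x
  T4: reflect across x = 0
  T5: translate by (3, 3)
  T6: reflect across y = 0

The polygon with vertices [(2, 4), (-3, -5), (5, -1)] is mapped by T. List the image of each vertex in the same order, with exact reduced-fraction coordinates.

T1 translate by (-5, 4): (2, 4) → (-3, 8); (-3, -5) → (-8, -1); (5, -1) → (0, 3)
T2 scale by (-1, -3): (-3, 8) → (3, -24); (-8, -1) → (8, 3); (0, 3) → (0, -9)
T3 shear: y ← y − 1/2·x: (3, -24) → (3, -51/2); (8, 3) → (8, -1); (0, -9) → (0, -9)
T4 reflect across x = 0: (3, -51/2) → (-3, -51/2); (8, -1) → (-8, -1); (0, -9) → (0, -9)
T5 translate by (3, 3): (-3, -51/2) → (0, -45/2); (-8, -1) → (-5, 2); (0, -9) → (3, -6)
T6 reflect across y = 0: (0, -45/2) → (0, 45/2); (-5, 2) → (-5, -2); (3, -6) → (3, 6)

image vertices: (0, 45/2), (-5, -2), (3, 6)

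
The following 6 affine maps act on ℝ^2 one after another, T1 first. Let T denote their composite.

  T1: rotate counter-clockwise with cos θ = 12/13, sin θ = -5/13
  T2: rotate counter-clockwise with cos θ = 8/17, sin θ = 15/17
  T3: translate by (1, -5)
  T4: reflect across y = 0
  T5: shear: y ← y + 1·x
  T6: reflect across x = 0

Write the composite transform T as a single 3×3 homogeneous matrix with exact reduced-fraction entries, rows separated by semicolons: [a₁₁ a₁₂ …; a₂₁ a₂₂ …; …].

T1 = [12/13 5/13 0; -5/13 12/13 0; 0 0 1]
T2·T1 = [171/221 -140/221 0; 140/221 171/221 0; 0 0 1]
T3·…·T1 = [171/221 -140/221 1; 140/221 171/221 -5; 0 0 1]
T4·…·T1 = [171/221 -140/221 1; -140/221 -171/221 5; 0 0 1]
T5·…·T1 = [171/221 -140/221 1; 31/221 -311/221 6; 0 0 1]
T6·…·T1 = [-171/221 140/221 -1; 31/221 -311/221 6; 0 0 1]

T = [-171/221 140/221 -1; 31/221 -311/221 6; 0 0 1]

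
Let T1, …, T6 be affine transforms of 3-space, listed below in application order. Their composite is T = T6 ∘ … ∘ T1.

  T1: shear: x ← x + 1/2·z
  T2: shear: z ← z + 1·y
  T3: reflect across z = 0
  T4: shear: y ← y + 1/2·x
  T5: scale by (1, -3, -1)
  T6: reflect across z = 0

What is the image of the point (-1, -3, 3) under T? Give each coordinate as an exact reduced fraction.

T(p) = (1/2, 33/4, 0)

T1 shear: x ← x + 1/2·z: (-1, -3, 3) → (1/2, -3, 3)
T2 shear: z ← z + 1·y: (1/2, -3, 3) → (1/2, -3, 0)
T3 reflect across z = 0: (1/2, -3, 0) → (1/2, -3, 0)
T4 shear: y ← y + 1/2·x: (1/2, -3, 0) → (1/2, -11/4, 0)
T5 scale by (1, -3, -1): (1/2, -11/4, 0) → (1/2, 33/4, 0)
T6 reflect across z = 0: (1/2, 33/4, 0) → (1/2, 33/4, 0)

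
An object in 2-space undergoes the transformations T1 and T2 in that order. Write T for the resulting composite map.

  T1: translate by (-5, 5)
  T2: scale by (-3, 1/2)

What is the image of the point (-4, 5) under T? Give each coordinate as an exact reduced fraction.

T(p) = (27, 5)

T1 translate by (-5, 5): (-4, 5) → (-9, 10)
T2 scale by (-3, 1/2): (-9, 10) → (27, 5)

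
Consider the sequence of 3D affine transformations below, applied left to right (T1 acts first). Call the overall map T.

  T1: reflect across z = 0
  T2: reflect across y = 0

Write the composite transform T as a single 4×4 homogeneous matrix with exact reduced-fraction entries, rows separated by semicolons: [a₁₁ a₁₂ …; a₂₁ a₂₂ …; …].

T1 = [1 0 0 0; 0 1 0 0; 0 0 -1 0; 0 0 0 1]
T2·T1 = [1 0 0 0; 0 -1 0 0; 0 0 -1 0; 0 0 0 1]

T = [1 0 0 0; 0 -1 0 0; 0 0 -1 0; 0 0 0 1]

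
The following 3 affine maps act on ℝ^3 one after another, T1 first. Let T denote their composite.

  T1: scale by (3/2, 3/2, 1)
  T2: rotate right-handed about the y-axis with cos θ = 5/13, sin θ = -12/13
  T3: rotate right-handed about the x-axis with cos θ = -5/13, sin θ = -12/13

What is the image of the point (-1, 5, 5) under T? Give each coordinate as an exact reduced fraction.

T(p) = (-135/26, -807/338, -1205/169)

T1 scale by (3/2, 3/2, 1): (-1, 5, 5) → (-3/2, 15/2, 5)
T2 rotate right-handed about the y-axis with cos θ = 5/13, sin θ = -12/13: (-3/2, 15/2, 5) → (-135/26, 15/2, 7/13)
T3 rotate right-handed about the x-axis with cos θ = -5/13, sin θ = -12/13: (-135/26, 15/2, 7/13) → (-135/26, -807/338, -1205/169)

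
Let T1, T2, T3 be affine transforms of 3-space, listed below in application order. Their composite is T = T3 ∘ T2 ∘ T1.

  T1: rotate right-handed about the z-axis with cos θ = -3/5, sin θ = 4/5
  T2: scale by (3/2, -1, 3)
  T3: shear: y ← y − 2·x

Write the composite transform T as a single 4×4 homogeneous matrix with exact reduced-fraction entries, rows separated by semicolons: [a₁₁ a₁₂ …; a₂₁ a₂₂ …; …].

T = [-9/10 -6/5 0 0; 1 3 0 0; 0 0 3 0; 0 0 0 1]

T1 = [-3/5 -4/5 0 0; 4/5 -3/5 0 0; 0 0 1 0; 0 0 0 1]
T2·T1 = [-9/10 -6/5 0 0; -4/5 3/5 0 0; 0 0 3 0; 0 0 0 1]
T3·…·T1 = [-9/10 -6/5 0 0; 1 3 0 0; 0 0 3 0; 0 0 0 1]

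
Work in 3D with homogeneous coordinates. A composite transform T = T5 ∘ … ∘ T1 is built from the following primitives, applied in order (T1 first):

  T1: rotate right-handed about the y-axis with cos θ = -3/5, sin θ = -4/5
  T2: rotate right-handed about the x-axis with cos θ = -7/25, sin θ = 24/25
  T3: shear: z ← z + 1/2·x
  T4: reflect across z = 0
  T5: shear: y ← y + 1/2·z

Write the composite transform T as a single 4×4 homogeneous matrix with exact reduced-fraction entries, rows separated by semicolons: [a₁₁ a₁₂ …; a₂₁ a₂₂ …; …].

T1 = [-3/5 0 -4/5 0; 0 1 0 0; 4/5 0 -3/5 0; 0 0 0 1]
T2·T1 = [-3/5 0 -4/5 0; -96/125 -7/25 72/125 0; -28/125 24/25 21/125 0; 0 0 0 1]
T3·…·T1 = [-3/5 0 -4/5 0; -96/125 -7/25 72/125 0; -131/250 24/25 -29/125 0; 0 0 0 1]
T4·…·T1 = [-3/5 0 -4/5 0; -96/125 -7/25 72/125 0; 131/250 -24/25 29/125 0; 0 0 0 1]
T5·…·T1 = [-3/5 0 -4/5 0; -253/500 -19/25 173/250 0; 131/250 -24/25 29/125 0; 0 0 0 1]

T = [-3/5 0 -4/5 0; -253/500 -19/25 173/250 0; 131/250 -24/25 29/125 0; 0 0 0 1]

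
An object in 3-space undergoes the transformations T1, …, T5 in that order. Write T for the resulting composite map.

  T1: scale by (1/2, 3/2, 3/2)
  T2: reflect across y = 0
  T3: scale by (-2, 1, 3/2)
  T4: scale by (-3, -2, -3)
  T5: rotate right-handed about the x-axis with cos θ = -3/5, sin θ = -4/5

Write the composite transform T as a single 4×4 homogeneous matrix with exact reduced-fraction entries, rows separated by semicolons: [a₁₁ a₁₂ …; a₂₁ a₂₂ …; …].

T1 = [1/2 0 0 0; 0 3/2 0 0; 0 0 3/2 0; 0 0 0 1]
T2·T1 = [1/2 0 0 0; 0 -3/2 0 0; 0 0 3/2 0; 0 0 0 1]
T3·…·T1 = [-1 0 0 0; 0 -3/2 0 0; 0 0 9/4 0; 0 0 0 1]
T4·…·T1 = [3 0 0 0; 0 3 0 0; 0 0 -27/4 0; 0 0 0 1]
T5·…·T1 = [3 0 0 0; 0 -9/5 -27/5 0; 0 -12/5 81/20 0; 0 0 0 1]

T = [3 0 0 0; 0 -9/5 -27/5 0; 0 -12/5 81/20 0; 0 0 0 1]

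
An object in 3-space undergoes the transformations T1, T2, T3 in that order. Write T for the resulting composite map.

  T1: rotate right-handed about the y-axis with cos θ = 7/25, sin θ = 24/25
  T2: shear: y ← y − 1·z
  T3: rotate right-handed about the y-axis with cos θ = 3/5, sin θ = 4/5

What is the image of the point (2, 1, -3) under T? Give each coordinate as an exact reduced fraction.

T(p) = (-18/5, 94/25, 1/5)

T1 rotate right-handed about the y-axis with cos θ = 7/25, sin θ = 24/25: (2, 1, -3) → (-58/25, 1, -69/25)
T2 shear: y ← y − 1·z: (-58/25, 1, -69/25) → (-58/25, 94/25, -69/25)
T3 rotate right-handed about the y-axis with cos θ = 3/5, sin θ = 4/5: (-58/25, 94/25, -69/25) → (-18/5, 94/25, 1/5)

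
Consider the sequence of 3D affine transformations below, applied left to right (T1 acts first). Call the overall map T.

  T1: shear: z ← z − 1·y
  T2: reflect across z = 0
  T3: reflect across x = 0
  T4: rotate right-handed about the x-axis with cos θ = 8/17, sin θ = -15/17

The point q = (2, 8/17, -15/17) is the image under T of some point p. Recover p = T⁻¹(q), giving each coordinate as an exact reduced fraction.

p = (-2, 1, 1)

T1 = [1 0 0 0; 0 1 0 0; 0 -1 1 0; 0 0 0 1]
T2·T1 = [1 0 0 0; 0 1 0 0; 0 1 -1 0; 0 0 0 1]
T3·…·T1 = [-1 0 0 0; 0 1 0 0; 0 1 -1 0; 0 0 0 1]
T4·…·T1 = [-1 0 0 0; 0 23/17 -15/17 0; 0 -7/17 -8/17 0; 0 0 0 1]
det M = 1; M⁻¹ = [-1 0 0 0; 0 8/17 -15/17 0; 0 -7/17 -23/17 0; 0 0 0 1]
M⁻¹ · (2, 8/17, -15/17)ᵀ = (-2, 1, 1)ᵀ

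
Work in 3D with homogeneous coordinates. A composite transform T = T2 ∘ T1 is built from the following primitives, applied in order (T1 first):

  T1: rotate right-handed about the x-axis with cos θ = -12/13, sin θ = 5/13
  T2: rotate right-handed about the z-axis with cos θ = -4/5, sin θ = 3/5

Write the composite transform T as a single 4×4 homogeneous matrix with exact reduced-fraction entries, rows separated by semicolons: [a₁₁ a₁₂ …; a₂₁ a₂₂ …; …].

T1 = [1 0 0 0; 0 -12/13 -5/13 0; 0 5/13 -12/13 0; 0 0 0 1]
T2·T1 = [-4/5 36/65 3/13 0; 3/5 48/65 4/13 0; 0 5/13 -12/13 0; 0 0 0 1]

T = [-4/5 36/65 3/13 0; 3/5 48/65 4/13 0; 0 5/13 -12/13 0; 0 0 0 1]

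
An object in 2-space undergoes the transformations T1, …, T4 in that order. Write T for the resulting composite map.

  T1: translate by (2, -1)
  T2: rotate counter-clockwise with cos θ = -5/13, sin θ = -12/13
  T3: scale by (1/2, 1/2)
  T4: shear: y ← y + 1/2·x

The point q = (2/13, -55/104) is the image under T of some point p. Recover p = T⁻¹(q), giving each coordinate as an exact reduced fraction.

T1 = [1 0 2; 0 1 -1; 0 0 1]
T2·T1 = [-5/13 12/13 -22/13; -12/13 -5/13 -19/13; 0 0 1]
T3·…·T1 = [-5/26 6/13 -11/13; -6/13 -5/26 -19/26; 0 0 1]
T4·…·T1 = [-5/26 6/13 -11/13; -29/52 1/26 -15/13; 0 0 1]
det M = 1/4; M⁻¹ = [2/13 -24/13 -2; 29/13 -10/13 1; 0 0 1]
M⁻¹ · (2/13, -55/104)ᵀ = (-1, 7/4)ᵀ

p = (-1, 7/4)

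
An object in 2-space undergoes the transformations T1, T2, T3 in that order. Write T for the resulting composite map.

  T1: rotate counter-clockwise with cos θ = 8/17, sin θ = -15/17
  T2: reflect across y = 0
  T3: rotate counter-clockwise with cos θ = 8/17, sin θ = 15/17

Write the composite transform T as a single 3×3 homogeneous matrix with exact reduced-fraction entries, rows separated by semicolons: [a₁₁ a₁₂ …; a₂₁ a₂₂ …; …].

T1 = [8/17 15/17 0; -15/17 8/17 0; 0 0 1]
T2·T1 = [8/17 15/17 0; 15/17 -8/17 0; 0 0 1]
T3·…·T1 = [-161/289 240/289 0; 240/289 161/289 0; 0 0 1]

T = [-161/289 240/289 0; 240/289 161/289 0; 0 0 1]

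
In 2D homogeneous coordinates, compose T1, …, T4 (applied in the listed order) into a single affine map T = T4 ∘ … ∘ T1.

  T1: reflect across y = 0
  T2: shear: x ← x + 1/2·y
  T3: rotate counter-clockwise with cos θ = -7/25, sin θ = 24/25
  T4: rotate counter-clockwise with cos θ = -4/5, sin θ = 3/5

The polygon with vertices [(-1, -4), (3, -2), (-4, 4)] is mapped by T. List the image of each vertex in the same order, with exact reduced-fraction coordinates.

image vertices: (424/125, -293/125), (58/125, -556/125), (-204/125, 878/125)

T1 reflect across y = 0: (-1, -4) → (-1, 4); (3, -2) → (3, 2); (-4, 4) → (-4, -4)
T2 shear: x ← x + 1/2·y: (-1, 4) → (1, 4); (3, 2) → (4, 2); (-4, -4) → (-6, -4)
T3 rotate counter-clockwise with cos θ = -7/25, sin θ = 24/25: (1, 4) → (-103/25, -4/25); (4, 2) → (-76/25, 82/25); (-6, -4) → (138/25, -116/25)
T4 rotate counter-clockwise with cos θ = -4/5, sin θ = 3/5: (-103/25, -4/25) → (424/125, -293/125); (-76/25, 82/25) → (58/125, -556/125); (138/25, -116/25) → (-204/125, 878/125)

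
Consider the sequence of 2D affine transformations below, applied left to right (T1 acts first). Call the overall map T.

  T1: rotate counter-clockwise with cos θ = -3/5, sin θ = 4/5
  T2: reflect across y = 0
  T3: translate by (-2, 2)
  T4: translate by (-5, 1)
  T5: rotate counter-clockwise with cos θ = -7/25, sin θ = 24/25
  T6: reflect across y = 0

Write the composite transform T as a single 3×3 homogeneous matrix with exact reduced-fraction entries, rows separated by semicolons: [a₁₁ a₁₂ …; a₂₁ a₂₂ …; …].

T = [117/125 -44/125 -23/25; 44/125 117/125 189/25; 0 0 1]

T1 = [-3/5 -4/5 0; 4/5 -3/5 0; 0 0 1]
T2·T1 = [-3/5 -4/5 0; -4/5 3/5 0; 0 0 1]
T3·…·T1 = [-3/5 -4/5 -2; -4/5 3/5 2; 0 0 1]
T4·…·T1 = [-3/5 -4/5 -7; -4/5 3/5 3; 0 0 1]
T5·…·T1 = [117/125 -44/125 -23/25; -44/125 -117/125 -189/25; 0 0 1]
T6·…·T1 = [117/125 -44/125 -23/25; 44/125 117/125 189/25; 0 0 1]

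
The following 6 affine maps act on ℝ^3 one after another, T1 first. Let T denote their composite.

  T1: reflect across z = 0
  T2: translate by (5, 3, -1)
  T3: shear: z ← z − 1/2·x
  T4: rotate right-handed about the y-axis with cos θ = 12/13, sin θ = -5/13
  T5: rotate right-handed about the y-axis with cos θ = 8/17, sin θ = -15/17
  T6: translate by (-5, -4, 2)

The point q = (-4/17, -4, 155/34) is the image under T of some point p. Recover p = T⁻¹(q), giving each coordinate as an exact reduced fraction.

p = (-2, -3, 2)

T1 = [1 0 0 0; 0 1 0 0; 0 0 -1 0; 0 0 0 1]
T2·T1 = [1 0 0 5; 0 1 0 3; 0 0 -1 -1; 0 0 0 1]
T3·…·T1 = [1 0 0 5; 0 1 0 3; -1/2 0 -1 -7/2; 0 0 0 1]
T4·…·T1 = [29/26 0 5/13 155/26; 0 1 0 3; -1/13 0 -12/13 -17/13; 0 0 0 1]
T5·…·T1 = [131/221 0 220/221 875/221; 0 1 0 3; 419/442 0 -21/221 2053/442; 0 0 0 1]
T6·…·T1 = [131/221 0 220/221 -230/221; 0 1 0 -1; 419/442 0 -21/221 2937/442; 0 0 0 1]
det M = -1; M⁻¹ = [21/221 0 220/221 -1440/221; 0 1 0 1; 419/442 0 -131/221 2177/442; 0 0 0 1]
M⁻¹ · (-4/17, -4, 155/34)ᵀ = (-2, -3, 2)ᵀ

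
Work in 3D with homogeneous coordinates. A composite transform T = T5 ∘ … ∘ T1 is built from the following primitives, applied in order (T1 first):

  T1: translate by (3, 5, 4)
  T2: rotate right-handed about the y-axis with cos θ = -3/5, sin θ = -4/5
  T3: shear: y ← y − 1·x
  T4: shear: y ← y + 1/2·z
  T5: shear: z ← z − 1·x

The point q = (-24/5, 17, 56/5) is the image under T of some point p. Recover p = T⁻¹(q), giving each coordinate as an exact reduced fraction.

p = (5, 4, -4)

T1 = [1 0 0 3; 0 1 0 5; 0 0 1 4; 0 0 0 1]
T2·T1 = [-3/5 0 -4/5 -5; 0 1 0 5; 4/5 0 -3/5 0; 0 0 0 1]
T3·…·T1 = [-3/5 0 -4/5 -5; 3/5 1 4/5 10; 4/5 0 -3/5 0; 0 0 0 1]
T4·…·T1 = [-3/5 0 -4/5 -5; 1 1 1/2 10; 4/5 0 -3/5 0; 0 0 0 1]
T5·…·T1 = [-3/5 0 -4/5 -5; 1 1 1/2 10; 7/5 0 1/5 5; 0 0 0 1]
det M = 1; M⁻¹ = [1/5 0 4/5 -3; 1/2 1 -1/2 -5; -7/5 0 -3/5 -4; 0 0 0 1]
M⁻¹ · (-24/5, 17, 56/5)ᵀ = (5, 4, -4)ᵀ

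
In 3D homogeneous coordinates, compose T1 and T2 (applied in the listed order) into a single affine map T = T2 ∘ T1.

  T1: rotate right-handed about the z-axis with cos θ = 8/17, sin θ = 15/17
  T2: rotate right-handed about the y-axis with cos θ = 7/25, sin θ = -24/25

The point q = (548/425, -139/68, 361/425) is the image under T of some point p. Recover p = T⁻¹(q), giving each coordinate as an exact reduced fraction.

p = (-5/4, -2, -1)

T1 = [8/17 -15/17 0 0; 15/17 8/17 0 0; 0 0 1 0; 0 0 0 1]
T2·T1 = [56/425 -21/85 -24/25 0; 15/17 8/17 0 0; 192/425 -72/85 7/25 0; 0 0 0 1]
det M = 1; M⁻¹ = [56/425 15/17 192/425 0; -21/85 8/17 -72/85 0; -24/25 0 7/25 0; 0 0 0 1]
M⁻¹ · (548/425, -139/68, 361/425)ᵀ = (-5/4, -2, -1)ᵀ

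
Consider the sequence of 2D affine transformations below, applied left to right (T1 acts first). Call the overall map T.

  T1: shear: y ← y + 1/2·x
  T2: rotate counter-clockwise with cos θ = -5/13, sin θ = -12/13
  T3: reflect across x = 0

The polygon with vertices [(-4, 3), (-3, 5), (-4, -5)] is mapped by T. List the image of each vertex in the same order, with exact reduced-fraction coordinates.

image vertices: (-32/13, 43/13), (-57/13, 37/26), (64/13, 83/13)

T1 shear: y ← y + 1/2·x: (-4, 3) → (-4, 1); (-3, 5) → (-3, 7/2); (-4, -5) → (-4, -7)
T2 rotate counter-clockwise with cos θ = -5/13, sin θ = -12/13: (-4, 1) → (32/13, 43/13); (-3, 7/2) → (57/13, 37/26); (-4, -7) → (-64/13, 83/13)
T3 reflect across x = 0: (32/13, 43/13) → (-32/13, 43/13); (57/13, 37/26) → (-57/13, 37/26); (-64/13, 83/13) → (64/13, 83/13)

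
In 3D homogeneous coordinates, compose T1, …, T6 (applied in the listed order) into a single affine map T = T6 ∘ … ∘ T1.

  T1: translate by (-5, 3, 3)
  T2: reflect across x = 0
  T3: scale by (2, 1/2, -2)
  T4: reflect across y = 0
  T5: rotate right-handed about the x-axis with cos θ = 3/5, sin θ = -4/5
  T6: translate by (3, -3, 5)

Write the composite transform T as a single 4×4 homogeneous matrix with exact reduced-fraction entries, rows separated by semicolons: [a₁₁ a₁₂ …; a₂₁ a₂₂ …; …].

T = [-2 0 0 13; 0 -3/10 -8/5 -87/10; 0 2/5 -6/5 13/5; 0 0 0 1]

T1 = [1 0 0 -5; 0 1 0 3; 0 0 1 3; 0 0 0 1]
T2·T1 = [-1 0 0 5; 0 1 0 3; 0 0 1 3; 0 0 0 1]
T3·…·T1 = [-2 0 0 10; 0 1/2 0 3/2; 0 0 -2 -6; 0 0 0 1]
T4·…·T1 = [-2 0 0 10; 0 -1/2 0 -3/2; 0 0 -2 -6; 0 0 0 1]
T5·…·T1 = [-2 0 0 10; 0 -3/10 -8/5 -57/10; 0 2/5 -6/5 -12/5; 0 0 0 1]
T6·…·T1 = [-2 0 0 13; 0 -3/10 -8/5 -87/10; 0 2/5 -6/5 13/5; 0 0 0 1]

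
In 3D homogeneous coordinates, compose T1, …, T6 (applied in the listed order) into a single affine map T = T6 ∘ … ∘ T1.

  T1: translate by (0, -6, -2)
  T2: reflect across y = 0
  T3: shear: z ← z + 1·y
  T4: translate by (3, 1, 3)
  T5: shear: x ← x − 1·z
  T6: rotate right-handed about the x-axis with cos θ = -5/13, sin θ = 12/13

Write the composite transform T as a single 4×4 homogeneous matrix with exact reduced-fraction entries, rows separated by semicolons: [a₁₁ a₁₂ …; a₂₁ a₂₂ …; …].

T1 = [1 0 0 0; 0 1 0 -6; 0 0 1 -2; 0 0 0 1]
T2·T1 = [1 0 0 0; 0 -1 0 6; 0 0 1 -2; 0 0 0 1]
T3·…·T1 = [1 0 0 0; 0 -1 0 6; 0 -1 1 4; 0 0 0 1]
T4·…·T1 = [1 0 0 3; 0 -1 0 7; 0 -1 1 7; 0 0 0 1]
T5·…·T1 = [1 1 -1 -4; 0 -1 0 7; 0 -1 1 7; 0 0 0 1]
T6·…·T1 = [1 1 -1 -4; 0 17/13 -12/13 -119/13; 0 -7/13 -5/13 49/13; 0 0 0 1]

T = [1 1 -1 -4; 0 17/13 -12/13 -119/13; 0 -7/13 -5/13 49/13; 0 0 0 1]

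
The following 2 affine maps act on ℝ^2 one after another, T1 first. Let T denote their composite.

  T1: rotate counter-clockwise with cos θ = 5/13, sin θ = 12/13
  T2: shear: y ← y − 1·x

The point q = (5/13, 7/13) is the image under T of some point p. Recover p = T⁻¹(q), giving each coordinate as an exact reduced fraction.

T1 = [5/13 -12/13 0; 12/13 5/13 0; 0 0 1]
T2·T1 = [5/13 -12/13 0; 7/13 17/13 0; 0 0 1]
det M = 1; M⁻¹ = [17/13 12/13 0; -7/13 5/13 0; 0 0 1]
M⁻¹ · (5/13, 7/13)ᵀ = (1, 0)ᵀ

p = (1, 0)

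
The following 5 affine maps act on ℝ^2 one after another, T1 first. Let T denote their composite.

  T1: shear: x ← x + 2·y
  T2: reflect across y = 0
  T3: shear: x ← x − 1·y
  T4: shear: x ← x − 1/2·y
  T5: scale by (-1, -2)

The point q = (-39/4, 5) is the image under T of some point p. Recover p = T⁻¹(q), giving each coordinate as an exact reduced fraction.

T1 = [1 2 0; 0 1 0; 0 0 1]
T2·T1 = [1 2 0; 0 -1 0; 0 0 1]
T3·…·T1 = [1 3 0; 0 -1 0; 0 0 1]
T4·…·T1 = [1 7/2 0; 0 -1 0; 0 0 1]
T5·…·T1 = [-1 -7/2 0; 0 2 0; 0 0 1]
det M = -2; M⁻¹ = [-1 -7/4 0; 0 1/2 0; 0 0 1]
M⁻¹ · (-39/4, 5)ᵀ = (1, 5/2)ᵀ

p = (1, 5/2)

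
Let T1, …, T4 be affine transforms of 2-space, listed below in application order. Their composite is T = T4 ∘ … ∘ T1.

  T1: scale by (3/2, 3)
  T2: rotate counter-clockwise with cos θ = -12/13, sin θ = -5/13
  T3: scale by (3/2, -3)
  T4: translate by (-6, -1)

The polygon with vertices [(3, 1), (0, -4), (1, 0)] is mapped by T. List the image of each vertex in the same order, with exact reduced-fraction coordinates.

T1 scale by (3/2, 3): (3, 1) → (9/2, 3); (0, -4) → (0, -12); (1, 0) → (3/2, 0)
T2 rotate counter-clockwise with cos θ = -12/13, sin θ = -5/13: (9/2, 3) → (-3, -9/2); (0, -12) → (-60/13, 144/13); (3/2, 0) → (-18/13, -15/26)
T3 scale by (3/2, -3): (-3, -9/2) → (-9/2, 27/2); (-60/13, 144/13) → (-90/13, -432/13); (-18/13, -15/26) → (-27/13, 45/26)
T4 translate by (-6, -1): (-9/2, 27/2) → (-21/2, 25/2); (-90/13, -432/13) → (-168/13, -445/13); (-27/13, 45/26) → (-105/13, 19/26)

image vertices: (-21/2, 25/2), (-168/13, -445/13), (-105/13, 19/26)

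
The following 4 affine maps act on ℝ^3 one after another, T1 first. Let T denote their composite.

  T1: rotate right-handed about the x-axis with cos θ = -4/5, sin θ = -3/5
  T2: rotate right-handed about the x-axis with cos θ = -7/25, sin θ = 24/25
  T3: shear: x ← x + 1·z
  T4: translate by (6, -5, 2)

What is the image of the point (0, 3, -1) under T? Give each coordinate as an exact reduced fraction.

T(p) = (17/5, -16/5, -3/5)

T1 rotate right-handed about the x-axis with cos θ = -4/5, sin θ = -3/5: (0, 3, -1) → (0, -3, -1)
T2 rotate right-handed about the x-axis with cos θ = -7/25, sin θ = 24/25: (0, -3, -1) → (0, 9/5, -13/5)
T3 shear: x ← x + 1·z: (0, 9/5, -13/5) → (-13/5, 9/5, -13/5)
T4 translate by (6, -5, 2): (-13/5, 9/5, -13/5) → (17/5, -16/5, -3/5)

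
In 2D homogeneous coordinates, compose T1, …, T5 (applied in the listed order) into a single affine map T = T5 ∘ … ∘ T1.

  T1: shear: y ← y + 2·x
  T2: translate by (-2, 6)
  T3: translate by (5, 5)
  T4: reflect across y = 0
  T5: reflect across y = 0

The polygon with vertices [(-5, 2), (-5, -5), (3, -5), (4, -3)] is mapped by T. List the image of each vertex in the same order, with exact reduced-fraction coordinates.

image vertices: (-2, 3), (-2, -4), (6, 12), (7, 16)

T1 shear: y ← y + 2·x: (-5, 2) → (-5, -8); (-5, -5) → (-5, -15); (3, -5) → (3, 1); (4, -3) → (4, 5)
T2 translate by (-2, 6): (-5, -8) → (-7, -2); (-5, -15) → (-7, -9); (3, 1) → (1, 7); (4, 5) → (2, 11)
T3 translate by (5, 5): (-7, -2) → (-2, 3); (-7, -9) → (-2, -4); (1, 7) → (6, 12); (2, 11) → (7, 16)
T4 reflect across y = 0: (-2, 3) → (-2, -3); (-2, -4) → (-2, 4); (6, 12) → (6, -12); (7, 16) → (7, -16)
T5 reflect across y = 0: (-2, -3) → (-2, 3); (-2, 4) → (-2, -4); (6, -12) → (6, 12); (7, -16) → (7, 16)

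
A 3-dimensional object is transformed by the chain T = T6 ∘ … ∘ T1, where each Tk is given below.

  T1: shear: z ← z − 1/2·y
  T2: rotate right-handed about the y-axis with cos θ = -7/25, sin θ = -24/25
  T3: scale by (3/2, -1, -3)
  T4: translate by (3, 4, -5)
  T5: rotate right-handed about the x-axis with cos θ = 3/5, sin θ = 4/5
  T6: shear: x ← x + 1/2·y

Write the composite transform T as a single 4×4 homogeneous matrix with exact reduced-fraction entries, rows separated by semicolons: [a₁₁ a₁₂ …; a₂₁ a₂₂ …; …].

T1 = [1 0 0 0; 0 1 0 0; 0 -1/2 1 0; 0 0 0 1]
T2·T1 = [-7/25 12/25 -24/25 0; 0 1 0 0; 24/25 7/50 -7/25 0; 0 0 0 1]
T3·…·T1 = [-21/50 18/25 -36/25 0; 0 -1 0 0; -72/25 -21/50 21/25 0; 0 0 0 1]
T4·…·T1 = [-21/50 18/25 -36/25 3; 0 -1 0 4; -72/25 -21/50 21/25 -5; 0 0 0 1]
T5·…·T1 = [-21/50 18/25 -36/25 3; 288/125 -33/125 -84/125 32/5; -216/125 -263/250 63/125 1/5; 0 0 0 1]
T6·…·T1 = [183/250 147/250 -222/125 31/5; 288/125 -33/125 -84/125 32/5; -216/125 -263/250 63/125 1/5; 0 0 0 1]

T = [183/250 147/250 -222/125 31/5; 288/125 -33/125 -84/125 32/5; -216/125 -263/250 63/125 1/5; 0 0 0 1]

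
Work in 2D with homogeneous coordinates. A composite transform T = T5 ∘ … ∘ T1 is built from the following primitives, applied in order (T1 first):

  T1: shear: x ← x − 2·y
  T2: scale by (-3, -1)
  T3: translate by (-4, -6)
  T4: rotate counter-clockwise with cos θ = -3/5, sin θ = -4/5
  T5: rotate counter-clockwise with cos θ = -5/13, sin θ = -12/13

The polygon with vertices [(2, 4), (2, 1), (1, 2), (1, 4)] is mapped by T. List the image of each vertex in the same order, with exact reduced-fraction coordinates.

image vertices: (98/65, 1114/65), (524/65, 7/65), (283/65, 544/65), (-1/65, 1282/65)

T1 shear: x ← x − 2·y: (2, 4) → (-6, 4); (2, 1) → (0, 1); (1, 2) → (-3, 2); (1, 4) → (-7, 4)
T2 scale by (-3, -1): (-6, 4) → (18, -4); (0, 1) → (0, -1); (-3, 2) → (9, -2); (-7, 4) → (21, -4)
T3 translate by (-4, -6): (18, -4) → (14, -10); (0, -1) → (-4, -7); (9, -2) → (5, -8); (21, -4) → (17, -10)
T4 rotate counter-clockwise with cos θ = -3/5, sin θ = -4/5: (14, -10) → (-82/5, -26/5); (-4, -7) → (-16/5, 37/5); (5, -8) → (-47/5, 4/5); (17, -10) → (-91/5, -38/5)
T5 rotate counter-clockwise with cos θ = -5/13, sin θ = -12/13: (-82/5, -26/5) → (98/65, 1114/65); (-16/5, 37/5) → (524/65, 7/65); (-47/5, 4/5) → (283/65, 544/65); (-91/5, -38/5) → (-1/65, 1282/65)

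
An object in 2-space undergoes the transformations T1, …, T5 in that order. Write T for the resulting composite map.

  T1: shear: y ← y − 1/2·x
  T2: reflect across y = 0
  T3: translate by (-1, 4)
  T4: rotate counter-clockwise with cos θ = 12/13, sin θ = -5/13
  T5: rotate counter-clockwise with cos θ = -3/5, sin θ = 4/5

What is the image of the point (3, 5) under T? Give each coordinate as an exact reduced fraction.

T(p) = (-127/130, 118/65)

T1 shear: y ← y − 1/2·x: (3, 5) → (3, 7/2)
T2 reflect across y = 0: (3, 7/2) → (3, -7/2)
T3 translate by (-1, 4): (3, -7/2) → (2, 1/2)
T4 rotate counter-clockwise with cos θ = 12/13, sin θ = -5/13: (2, 1/2) → (53/26, -4/13)
T5 rotate counter-clockwise with cos θ = -3/5, sin θ = 4/5: (53/26, -4/13) → (-127/130, 118/65)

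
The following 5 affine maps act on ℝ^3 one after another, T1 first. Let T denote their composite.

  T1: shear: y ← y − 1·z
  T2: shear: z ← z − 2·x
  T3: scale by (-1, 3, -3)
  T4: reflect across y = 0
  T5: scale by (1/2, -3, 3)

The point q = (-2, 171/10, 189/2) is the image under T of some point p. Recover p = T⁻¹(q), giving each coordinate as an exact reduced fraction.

T1 = [1 0 0 0; 0 1 -1 0; 0 0 1 0; 0 0 0 1]
T2·T1 = [1 0 0 0; 0 1 -1 0; -2 0 1 0; 0 0 0 1]
T3·…·T1 = [-1 0 0 0; 0 3 -3 0; 6 0 -3 0; 0 0 0 1]
T4·…·T1 = [-1 0 0 0; 0 -3 3 0; 6 0 -3 0; 0 0 0 1]
T5·…·T1 = [-1/2 0 0 0; 0 9 -9 0; 18 0 -9 0; 0 0 0 1]
det M = 81/2; M⁻¹ = [-2 0 0 0; -4 1/9 -1/9 0; -4 0 -1/9 0; 0 0 0 1]
M⁻¹ · (-2, 171/10, 189/2)ᵀ = (4, -3/5, -5/2)ᵀ

p = (4, -3/5, -5/2)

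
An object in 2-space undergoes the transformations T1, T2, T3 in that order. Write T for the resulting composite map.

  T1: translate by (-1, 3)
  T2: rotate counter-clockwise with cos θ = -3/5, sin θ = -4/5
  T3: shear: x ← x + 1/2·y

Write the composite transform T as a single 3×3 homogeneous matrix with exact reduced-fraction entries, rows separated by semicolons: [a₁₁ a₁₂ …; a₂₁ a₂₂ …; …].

T1 = [1 0 -1; 0 1 3; 0 0 1]
T2·T1 = [-3/5 4/5 3; -4/5 -3/5 -1; 0 0 1]
T3·…·T1 = [-1 1/2 5/2; -4/5 -3/5 -1; 0 0 1]

T = [-1 1/2 5/2; -4/5 -3/5 -1; 0 0 1]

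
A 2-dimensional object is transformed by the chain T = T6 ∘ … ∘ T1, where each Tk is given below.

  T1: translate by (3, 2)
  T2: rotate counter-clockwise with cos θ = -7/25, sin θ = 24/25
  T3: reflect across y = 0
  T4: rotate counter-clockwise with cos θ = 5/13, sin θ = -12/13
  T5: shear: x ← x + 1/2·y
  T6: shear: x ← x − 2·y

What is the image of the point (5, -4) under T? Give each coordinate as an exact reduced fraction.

T1 translate by (3, 2): (5, -4) → (8, -2)
T2 rotate counter-clockwise with cos θ = -7/25, sin θ = 24/25: (8, -2) → (-8/25, 206/25)
T3 reflect across y = 0: (-8/25, 206/25) → (-8/25, -206/25)
T4 rotate counter-clockwise with cos θ = 5/13, sin θ = -12/13: (-8/25, -206/25) → (-2512/325, -934/325)
T5 shear: x ← x + 1/2·y: (-2512/325, -934/325) → (-2979/325, -934/325)
T6 shear: x ← x − 2·y: (-2979/325, -934/325) → (-1111/325, -934/325)

T(p) = (-1111/325, -934/325)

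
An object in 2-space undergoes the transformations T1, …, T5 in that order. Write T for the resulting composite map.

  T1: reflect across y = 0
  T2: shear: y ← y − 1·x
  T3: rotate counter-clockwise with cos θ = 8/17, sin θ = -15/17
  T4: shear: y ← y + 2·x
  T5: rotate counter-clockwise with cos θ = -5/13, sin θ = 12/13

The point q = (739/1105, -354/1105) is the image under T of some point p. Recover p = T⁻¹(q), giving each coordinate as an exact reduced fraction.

p = (-4/5, 1)

T1 = [1 0 0; 0 -1 0; 0 0 1]
T2·T1 = [1 0 0; -1 -1 0; 0 0 1]
T3·…·T1 = [-7/17 -15/17 0; -23/17 -8/17 0; 0 0 1]
T4·…·T1 = [-7/17 -15/17 0; -37/17 -38/17 0; 0 0 1]
T5·…·T1 = [479/221 531/221 0; 101/221 10/221 0; 0 0 1]
det M = -1; M⁻¹ = [-10/221 531/221 0; 101/221 -479/221 0; 0 0 1]
M⁻¹ · (739/1105, -354/1105)ᵀ = (-4/5, 1)ᵀ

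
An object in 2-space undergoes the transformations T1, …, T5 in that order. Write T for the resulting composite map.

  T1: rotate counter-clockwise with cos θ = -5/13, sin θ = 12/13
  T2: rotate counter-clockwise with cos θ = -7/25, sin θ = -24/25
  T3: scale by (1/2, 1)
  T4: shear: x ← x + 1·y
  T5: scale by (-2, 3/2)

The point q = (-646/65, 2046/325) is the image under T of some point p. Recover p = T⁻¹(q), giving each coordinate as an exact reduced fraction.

T1 = [-5/13 -12/13 0; 12/13 -5/13 0; 0 0 1]
T2·T1 = [323/325 -36/325 0; 36/325 323/325 0; 0 0 1]
T3·…·T1 = [323/650 -18/325 0; 36/325 323/325 0; 0 0 1]
T4·…·T1 = [79/130 61/65 0; 36/325 323/325 0; 0 0 1]
T5·…·T1 = [-79/65 -122/65 0; 54/325 969/650 0; 0 0 1]
det M = -3/2; M⁻¹ = [-323/325 -244/195 0; 36/325 158/195 0; 0 0 1]
M⁻¹ · (-646/65, 2046/325)ᵀ = (2, 4)ᵀ

p = (2, 4)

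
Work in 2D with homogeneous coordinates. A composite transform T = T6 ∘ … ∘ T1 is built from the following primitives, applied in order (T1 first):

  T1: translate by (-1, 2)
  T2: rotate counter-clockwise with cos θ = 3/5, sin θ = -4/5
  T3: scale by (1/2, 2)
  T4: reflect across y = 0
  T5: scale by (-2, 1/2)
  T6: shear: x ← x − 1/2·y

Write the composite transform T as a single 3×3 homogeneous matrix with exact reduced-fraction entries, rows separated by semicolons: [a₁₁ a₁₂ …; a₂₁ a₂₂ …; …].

T1 = [1 0 -1; 0 1 2; 0 0 1]
T2·T1 = [3/5 4/5 1; -4/5 3/5 2; 0 0 1]
T3·…·T1 = [3/10 2/5 1/2; -8/5 6/5 4; 0 0 1]
T4·…·T1 = [3/10 2/5 1/2; 8/5 -6/5 -4; 0 0 1]
T5·…·T1 = [-3/5 -4/5 -1; 4/5 -3/5 -2; 0 0 1]
T6·…·T1 = [-1 -1/2 0; 4/5 -3/5 -2; 0 0 1]

T = [-1 -1/2 0; 4/5 -3/5 -2; 0 0 1]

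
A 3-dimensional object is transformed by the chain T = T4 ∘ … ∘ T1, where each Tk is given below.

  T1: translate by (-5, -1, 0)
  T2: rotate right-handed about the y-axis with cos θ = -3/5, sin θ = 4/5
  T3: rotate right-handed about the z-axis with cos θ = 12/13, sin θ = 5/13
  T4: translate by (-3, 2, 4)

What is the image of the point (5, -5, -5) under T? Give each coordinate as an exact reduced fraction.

T(p) = (-57/13, -66/13, 7)

T1 translate by (-5, -1, 0): (5, -5, -5) → (0, -6, -5)
T2 rotate right-handed about the y-axis with cos θ = -3/5, sin θ = 4/5: (0, -6, -5) → (-4, -6, 3)
T3 rotate right-handed about the z-axis with cos θ = 12/13, sin θ = 5/13: (-4, -6, 3) → (-18/13, -92/13, 3)
T4 translate by (-3, 2, 4): (-18/13, -92/13, 3) → (-57/13, -66/13, 7)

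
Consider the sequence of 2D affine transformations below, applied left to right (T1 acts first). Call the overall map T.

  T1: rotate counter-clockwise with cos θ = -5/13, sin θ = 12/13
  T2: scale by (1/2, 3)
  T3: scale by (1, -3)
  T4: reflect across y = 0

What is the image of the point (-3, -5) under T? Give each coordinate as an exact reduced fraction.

T1 rotate counter-clockwise with cos θ = -5/13, sin θ = 12/13: (-3, -5) → (75/13, -11/13)
T2 scale by (1/2, 3): (75/13, -11/13) → (75/26, -33/13)
T3 scale by (1, -3): (75/26, -33/13) → (75/26, 99/13)
T4 reflect across y = 0: (75/26, 99/13) → (75/26, -99/13)

T(p) = (75/26, -99/13)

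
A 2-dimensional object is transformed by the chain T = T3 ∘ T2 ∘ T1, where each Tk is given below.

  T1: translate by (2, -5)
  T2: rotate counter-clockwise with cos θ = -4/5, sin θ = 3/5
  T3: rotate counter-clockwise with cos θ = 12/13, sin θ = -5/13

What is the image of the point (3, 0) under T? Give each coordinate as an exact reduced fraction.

T1 translate by (2, -5): (3, 0) → (5, -5)
T2 rotate counter-clockwise with cos θ = -4/5, sin θ = 3/5: (5, -5) → (-1, 7)
T3 rotate counter-clockwise with cos θ = 12/13, sin θ = -5/13: (-1, 7) → (23/13, 89/13)

T(p) = (23/13, 89/13)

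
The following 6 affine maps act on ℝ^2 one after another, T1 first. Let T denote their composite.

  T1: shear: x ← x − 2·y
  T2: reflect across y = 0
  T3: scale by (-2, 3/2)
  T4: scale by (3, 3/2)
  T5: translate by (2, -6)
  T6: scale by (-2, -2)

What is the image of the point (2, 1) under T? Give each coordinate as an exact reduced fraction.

T(p) = (-4, 33/2)

T1 shear: x ← x − 2·y: (2, 1) → (0, 1)
T2 reflect across y = 0: (0, 1) → (0, -1)
T3 scale by (-2, 3/2): (0, -1) → (0, -3/2)
T4 scale by (3, 3/2): (0, -3/2) → (0, -9/4)
T5 translate by (2, -6): (0, -9/4) → (2, -33/4)
T6 scale by (-2, -2): (2, -33/4) → (-4, 33/2)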